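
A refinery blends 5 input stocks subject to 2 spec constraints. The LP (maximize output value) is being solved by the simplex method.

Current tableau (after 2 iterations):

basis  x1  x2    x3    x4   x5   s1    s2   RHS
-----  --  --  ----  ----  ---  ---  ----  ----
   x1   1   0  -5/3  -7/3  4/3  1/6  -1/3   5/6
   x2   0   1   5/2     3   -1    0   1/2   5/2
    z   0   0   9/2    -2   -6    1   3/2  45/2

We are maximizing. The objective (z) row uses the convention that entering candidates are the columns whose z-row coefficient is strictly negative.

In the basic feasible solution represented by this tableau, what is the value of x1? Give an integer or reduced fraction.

x1 is basic (row 1); its value is the RHS of that row: 5/6.

5/6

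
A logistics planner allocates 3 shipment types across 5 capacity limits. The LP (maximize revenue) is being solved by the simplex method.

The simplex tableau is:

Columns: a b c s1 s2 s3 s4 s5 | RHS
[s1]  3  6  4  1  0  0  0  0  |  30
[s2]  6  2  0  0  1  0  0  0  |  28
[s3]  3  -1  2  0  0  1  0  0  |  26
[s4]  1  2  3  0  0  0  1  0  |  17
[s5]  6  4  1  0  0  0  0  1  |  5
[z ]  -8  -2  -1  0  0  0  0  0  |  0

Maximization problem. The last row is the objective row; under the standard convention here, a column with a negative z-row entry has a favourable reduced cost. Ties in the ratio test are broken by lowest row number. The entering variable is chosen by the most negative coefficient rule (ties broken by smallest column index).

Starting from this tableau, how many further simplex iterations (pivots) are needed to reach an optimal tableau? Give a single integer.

pivot: a in, s5 out → z = 20/3
No improving column remains; optimal.

1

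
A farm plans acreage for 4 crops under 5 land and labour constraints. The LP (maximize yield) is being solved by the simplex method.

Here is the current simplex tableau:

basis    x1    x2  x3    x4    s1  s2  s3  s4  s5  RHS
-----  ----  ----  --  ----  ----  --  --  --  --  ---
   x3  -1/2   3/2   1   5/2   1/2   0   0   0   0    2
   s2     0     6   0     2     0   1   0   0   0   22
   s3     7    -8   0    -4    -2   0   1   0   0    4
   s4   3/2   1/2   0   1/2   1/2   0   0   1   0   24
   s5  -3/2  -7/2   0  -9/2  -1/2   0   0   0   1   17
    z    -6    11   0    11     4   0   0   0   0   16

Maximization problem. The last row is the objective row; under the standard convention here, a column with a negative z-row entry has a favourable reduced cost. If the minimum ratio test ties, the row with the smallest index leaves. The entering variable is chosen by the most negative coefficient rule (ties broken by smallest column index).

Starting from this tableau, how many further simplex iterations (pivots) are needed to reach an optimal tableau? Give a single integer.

1

pivot: x1 in, s3 out → z = 136/7
No improving column remains; optimal.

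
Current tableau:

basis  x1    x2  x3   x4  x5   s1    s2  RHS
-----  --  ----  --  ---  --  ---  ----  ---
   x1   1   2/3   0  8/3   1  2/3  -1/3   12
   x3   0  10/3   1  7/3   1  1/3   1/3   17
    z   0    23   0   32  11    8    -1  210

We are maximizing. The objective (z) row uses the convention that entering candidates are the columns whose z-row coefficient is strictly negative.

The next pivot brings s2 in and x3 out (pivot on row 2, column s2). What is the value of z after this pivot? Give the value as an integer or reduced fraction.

Minimum ratio for s2: 17/(1/3) = 51.
z changes by −(z-row coeff of s2)·ratio = −(-1)·51 = 51.
New z = 210 + 51 = 261.

261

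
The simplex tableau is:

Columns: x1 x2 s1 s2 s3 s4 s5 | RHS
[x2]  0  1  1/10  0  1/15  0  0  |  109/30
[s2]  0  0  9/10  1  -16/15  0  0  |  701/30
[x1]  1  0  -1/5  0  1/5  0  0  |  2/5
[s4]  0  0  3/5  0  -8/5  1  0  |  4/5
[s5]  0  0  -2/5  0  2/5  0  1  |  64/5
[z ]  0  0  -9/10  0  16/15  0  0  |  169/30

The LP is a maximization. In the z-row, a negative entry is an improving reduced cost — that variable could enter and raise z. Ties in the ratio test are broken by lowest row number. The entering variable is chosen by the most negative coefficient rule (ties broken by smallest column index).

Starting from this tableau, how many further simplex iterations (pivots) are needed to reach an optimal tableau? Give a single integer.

2

pivot: s1 in, s4 out → z = 41/6
pivot: s3 in, x2 out → z = 125/6
No improving column remains; optimal.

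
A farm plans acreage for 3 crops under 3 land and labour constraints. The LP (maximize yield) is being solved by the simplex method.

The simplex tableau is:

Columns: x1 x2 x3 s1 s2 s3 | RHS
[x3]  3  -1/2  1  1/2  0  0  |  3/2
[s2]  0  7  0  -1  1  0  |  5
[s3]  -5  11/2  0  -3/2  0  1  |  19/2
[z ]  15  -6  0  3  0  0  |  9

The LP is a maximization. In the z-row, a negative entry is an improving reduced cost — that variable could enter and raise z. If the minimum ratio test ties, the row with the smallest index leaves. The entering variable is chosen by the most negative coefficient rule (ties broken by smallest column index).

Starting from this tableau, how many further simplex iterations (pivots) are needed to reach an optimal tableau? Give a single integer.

1

pivot: x2 in, s2 out → z = 93/7
No improving column remains; optimal.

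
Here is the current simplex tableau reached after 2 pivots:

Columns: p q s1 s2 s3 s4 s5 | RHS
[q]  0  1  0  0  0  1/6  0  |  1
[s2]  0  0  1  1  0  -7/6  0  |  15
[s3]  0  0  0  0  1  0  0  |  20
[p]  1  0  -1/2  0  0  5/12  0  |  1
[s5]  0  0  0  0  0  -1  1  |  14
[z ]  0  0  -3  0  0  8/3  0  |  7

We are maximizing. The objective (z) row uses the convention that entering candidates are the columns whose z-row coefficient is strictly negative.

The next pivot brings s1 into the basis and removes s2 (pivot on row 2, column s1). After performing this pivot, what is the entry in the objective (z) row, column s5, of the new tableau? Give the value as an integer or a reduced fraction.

0

Pivot element is row 2, column s1: 1.
Normalize row 2: new (row 2, s5) = 0/1 = 0.
z-row ← z-row − (-3)·(new row 2): 0 − (-3)·0 = 0.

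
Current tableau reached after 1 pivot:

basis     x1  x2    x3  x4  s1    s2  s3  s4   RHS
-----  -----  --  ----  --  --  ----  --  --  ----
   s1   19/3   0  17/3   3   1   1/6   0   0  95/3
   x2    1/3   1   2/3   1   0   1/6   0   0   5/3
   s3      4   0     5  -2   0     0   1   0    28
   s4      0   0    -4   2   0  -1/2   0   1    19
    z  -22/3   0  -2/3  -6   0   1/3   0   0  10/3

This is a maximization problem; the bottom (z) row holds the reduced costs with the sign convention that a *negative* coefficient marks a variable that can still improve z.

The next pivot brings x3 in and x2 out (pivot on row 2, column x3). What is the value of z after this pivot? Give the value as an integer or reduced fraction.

Minimum ratio for x3: (5/3)/(2/3) = 5/2.
z changes by −(z-row coeff of x3)·ratio = −(-2/3)·(5/2) = 5/3.
New z = 10/3 + (5/3) = 5.

5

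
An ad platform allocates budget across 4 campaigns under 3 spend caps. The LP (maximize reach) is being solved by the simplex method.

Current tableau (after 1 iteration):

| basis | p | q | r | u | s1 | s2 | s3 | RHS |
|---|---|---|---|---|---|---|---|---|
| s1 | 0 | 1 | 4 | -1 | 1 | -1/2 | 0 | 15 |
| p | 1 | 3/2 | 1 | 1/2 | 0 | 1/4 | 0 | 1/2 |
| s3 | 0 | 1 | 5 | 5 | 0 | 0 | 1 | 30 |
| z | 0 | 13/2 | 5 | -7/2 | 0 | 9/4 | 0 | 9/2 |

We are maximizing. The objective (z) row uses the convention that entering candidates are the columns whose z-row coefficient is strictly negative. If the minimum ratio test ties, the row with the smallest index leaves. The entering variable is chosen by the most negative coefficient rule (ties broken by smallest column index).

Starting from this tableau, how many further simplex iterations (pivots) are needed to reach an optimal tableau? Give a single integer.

1

pivot: u in, p out → z = 8
No improving column remains; optimal.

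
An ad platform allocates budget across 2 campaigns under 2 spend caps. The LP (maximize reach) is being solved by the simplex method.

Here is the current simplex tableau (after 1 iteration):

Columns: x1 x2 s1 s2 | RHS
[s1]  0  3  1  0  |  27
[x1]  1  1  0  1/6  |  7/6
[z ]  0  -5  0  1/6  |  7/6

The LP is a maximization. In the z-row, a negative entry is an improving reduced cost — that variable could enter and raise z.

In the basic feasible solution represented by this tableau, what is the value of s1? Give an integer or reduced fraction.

27

s1 is basic (row 1); its value is the RHS of that row: 27.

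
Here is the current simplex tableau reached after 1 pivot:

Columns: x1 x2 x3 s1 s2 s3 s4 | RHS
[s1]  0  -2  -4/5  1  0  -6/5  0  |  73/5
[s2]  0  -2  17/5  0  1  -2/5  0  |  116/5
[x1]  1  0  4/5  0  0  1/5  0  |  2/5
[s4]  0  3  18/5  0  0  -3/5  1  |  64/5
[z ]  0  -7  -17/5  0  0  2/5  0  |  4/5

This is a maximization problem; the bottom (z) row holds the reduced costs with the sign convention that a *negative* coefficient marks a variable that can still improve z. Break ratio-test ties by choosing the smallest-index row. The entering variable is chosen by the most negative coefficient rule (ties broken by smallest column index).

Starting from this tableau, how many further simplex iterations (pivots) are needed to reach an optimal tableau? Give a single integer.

2

pivot: x2 in, s4 out → z = 92/3
pivot: s3 in, x1 out → z = 98/3
No improving column remains; optimal.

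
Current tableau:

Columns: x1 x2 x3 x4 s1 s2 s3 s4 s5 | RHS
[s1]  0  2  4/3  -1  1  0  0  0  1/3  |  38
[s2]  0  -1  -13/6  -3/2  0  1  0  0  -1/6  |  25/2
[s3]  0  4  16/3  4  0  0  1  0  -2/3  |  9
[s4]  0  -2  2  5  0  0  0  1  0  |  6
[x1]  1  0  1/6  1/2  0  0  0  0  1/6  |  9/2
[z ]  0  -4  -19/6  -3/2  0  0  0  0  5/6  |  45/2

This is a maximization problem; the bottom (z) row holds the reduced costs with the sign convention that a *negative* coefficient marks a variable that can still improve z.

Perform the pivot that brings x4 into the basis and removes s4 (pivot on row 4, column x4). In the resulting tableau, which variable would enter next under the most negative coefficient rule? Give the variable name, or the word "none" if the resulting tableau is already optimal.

x2

Pivot element 5. New z-row = old z-row − (-3/2)·(row 4/5).
Updated z-row coefficients: x1: 0, x2: -23/5, x3: -77/30, x4: 0, s1: 0, s2: 0, s3: 0, s4: 3/10, s5: 5/6.
The most negative is -23/5 in column x2, so x2 would enter next.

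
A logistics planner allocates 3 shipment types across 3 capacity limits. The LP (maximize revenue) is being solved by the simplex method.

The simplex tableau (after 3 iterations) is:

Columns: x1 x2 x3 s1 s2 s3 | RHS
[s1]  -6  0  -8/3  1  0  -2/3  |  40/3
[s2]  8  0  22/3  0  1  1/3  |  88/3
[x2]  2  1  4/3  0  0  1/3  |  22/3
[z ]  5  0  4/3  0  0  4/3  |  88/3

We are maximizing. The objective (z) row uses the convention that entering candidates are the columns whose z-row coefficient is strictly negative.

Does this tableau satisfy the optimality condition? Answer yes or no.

yes

No objective-row coefficient is strictly negative, so no entering variable exists; the tableau is optimal.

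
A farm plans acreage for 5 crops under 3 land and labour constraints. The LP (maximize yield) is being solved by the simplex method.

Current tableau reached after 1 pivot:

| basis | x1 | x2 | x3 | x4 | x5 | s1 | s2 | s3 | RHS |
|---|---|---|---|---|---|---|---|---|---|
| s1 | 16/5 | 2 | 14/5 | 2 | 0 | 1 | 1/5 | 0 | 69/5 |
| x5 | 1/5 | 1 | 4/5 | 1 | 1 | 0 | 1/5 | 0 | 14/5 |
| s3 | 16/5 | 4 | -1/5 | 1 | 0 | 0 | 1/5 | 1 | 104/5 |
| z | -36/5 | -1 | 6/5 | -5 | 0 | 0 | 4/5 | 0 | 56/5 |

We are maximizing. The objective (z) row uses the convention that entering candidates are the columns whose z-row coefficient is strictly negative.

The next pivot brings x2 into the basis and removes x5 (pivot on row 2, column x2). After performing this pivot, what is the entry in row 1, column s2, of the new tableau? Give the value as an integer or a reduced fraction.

Pivot element is row 2, column x2: 1.
Normalize row 2: new (row 2, s2) = (1/5)/1 = 1/5.
row 1 ← row 1 − 2·(new row 2): 1/5 − 2·(1/5) = -1/5.

-1/5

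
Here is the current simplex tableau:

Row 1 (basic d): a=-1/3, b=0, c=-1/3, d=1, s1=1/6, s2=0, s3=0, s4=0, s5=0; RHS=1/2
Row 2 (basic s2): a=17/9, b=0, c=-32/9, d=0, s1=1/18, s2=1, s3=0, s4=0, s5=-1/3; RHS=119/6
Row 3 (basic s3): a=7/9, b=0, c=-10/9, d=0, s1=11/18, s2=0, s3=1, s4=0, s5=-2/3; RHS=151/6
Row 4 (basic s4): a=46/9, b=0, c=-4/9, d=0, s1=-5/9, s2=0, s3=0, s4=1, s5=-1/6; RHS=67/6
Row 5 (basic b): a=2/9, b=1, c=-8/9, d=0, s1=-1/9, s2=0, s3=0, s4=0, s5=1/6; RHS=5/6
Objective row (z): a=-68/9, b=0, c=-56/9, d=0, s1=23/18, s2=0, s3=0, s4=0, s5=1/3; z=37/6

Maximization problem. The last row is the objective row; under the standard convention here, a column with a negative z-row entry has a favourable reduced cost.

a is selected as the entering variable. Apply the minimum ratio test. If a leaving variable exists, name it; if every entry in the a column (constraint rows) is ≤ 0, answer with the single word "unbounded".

s4

Ratios: row 1 (d): entry -1/3 ≤ 0, skip; row 2 (s2): (119/6)/(17/9) = 21/2; row 3 (s3): (151/6)/(7/9) = 453/14; row 4 (s4): (67/6)/(46/9) = 201/92; row 5 (b): (5/6)/(2/9) = 15/4.
Minimum ratio is in the s4 row, so s4 leaves.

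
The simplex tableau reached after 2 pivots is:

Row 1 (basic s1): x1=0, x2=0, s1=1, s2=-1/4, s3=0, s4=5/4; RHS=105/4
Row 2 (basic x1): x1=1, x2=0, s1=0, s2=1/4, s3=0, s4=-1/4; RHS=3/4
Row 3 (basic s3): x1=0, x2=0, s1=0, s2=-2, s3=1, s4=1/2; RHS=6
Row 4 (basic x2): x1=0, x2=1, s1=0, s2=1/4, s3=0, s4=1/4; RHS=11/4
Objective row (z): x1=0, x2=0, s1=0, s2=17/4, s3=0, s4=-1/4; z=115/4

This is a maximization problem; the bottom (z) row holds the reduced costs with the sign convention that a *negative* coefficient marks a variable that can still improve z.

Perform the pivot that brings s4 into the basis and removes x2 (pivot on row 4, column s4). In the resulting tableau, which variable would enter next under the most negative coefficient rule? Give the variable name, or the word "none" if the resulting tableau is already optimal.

none

Pivot element 1/4. New z-row = old z-row − (-1/4)·(row 4/(1/4)).
Updated z-row coefficients: x1: 0, x2: 1, s1: 0, s2: 9/2, s3: 0, s4: 0.
No coefficient is strictly negative; the tableau after this pivot is optimal.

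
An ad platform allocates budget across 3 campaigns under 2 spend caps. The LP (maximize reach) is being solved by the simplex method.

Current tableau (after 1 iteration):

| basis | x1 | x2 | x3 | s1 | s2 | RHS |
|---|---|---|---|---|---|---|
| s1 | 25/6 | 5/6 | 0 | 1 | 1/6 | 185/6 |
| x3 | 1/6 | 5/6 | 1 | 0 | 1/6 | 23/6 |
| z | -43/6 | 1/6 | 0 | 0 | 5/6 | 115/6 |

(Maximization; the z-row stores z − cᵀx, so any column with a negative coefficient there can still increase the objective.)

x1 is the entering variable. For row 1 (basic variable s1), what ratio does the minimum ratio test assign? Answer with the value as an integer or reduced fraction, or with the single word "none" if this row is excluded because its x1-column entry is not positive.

Ratio = RHS / (x1 entry) = (185/6) / (25/6) = 37/5.

37/5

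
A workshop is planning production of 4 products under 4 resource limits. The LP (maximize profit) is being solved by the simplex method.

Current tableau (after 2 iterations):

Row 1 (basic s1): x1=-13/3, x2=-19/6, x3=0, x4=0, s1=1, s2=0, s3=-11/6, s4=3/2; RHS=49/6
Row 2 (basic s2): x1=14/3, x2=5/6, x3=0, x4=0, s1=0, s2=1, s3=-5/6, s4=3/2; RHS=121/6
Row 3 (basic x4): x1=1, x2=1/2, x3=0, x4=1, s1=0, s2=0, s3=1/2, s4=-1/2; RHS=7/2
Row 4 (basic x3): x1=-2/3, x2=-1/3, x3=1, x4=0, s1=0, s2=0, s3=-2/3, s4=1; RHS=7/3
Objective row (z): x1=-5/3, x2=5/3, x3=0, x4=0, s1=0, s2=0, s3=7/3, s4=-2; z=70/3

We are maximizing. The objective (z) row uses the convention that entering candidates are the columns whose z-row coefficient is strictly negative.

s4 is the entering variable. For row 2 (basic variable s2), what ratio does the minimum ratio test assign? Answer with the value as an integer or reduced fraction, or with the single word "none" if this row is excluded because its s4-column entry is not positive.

Ratio = RHS / (s4 entry) = (121/6) / (3/2) = 121/9.

121/9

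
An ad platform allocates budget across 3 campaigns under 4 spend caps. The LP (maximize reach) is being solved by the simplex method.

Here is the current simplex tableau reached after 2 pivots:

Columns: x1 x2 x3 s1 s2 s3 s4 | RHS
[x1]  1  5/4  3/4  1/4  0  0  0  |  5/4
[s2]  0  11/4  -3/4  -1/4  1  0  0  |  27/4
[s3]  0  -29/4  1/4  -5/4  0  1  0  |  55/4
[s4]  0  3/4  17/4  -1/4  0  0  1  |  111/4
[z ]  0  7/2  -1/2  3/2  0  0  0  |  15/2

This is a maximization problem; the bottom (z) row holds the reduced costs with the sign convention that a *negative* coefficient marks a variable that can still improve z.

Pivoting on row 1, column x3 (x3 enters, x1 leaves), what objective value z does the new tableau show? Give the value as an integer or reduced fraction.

25/3

Minimum ratio for x3: (5/4)/(3/4) = 5/3.
z changes by −(z-row coeff of x3)·ratio = −(-1/2)·(5/3) = 5/6.
New z = 15/2 + (5/6) = 25/3.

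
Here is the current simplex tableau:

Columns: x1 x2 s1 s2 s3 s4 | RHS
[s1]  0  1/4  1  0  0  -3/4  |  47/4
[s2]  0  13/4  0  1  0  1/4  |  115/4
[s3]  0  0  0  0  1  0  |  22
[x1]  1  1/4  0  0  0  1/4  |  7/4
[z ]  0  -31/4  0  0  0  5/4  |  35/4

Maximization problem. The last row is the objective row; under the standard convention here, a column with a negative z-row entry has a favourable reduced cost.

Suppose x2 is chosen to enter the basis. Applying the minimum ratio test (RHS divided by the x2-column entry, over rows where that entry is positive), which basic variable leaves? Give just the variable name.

Ratios: row 1 (s1): (47/4)/(1/4) = 47; row 2 (s2): (115/4)/(13/4) = 115/13; row 3 (s3): entry 0 ≤ 0, skip; row 4 (x1): (7/4)/(1/4) = 7.
Minimum ratio 7 is in the x1 row, so x1 leaves.

x1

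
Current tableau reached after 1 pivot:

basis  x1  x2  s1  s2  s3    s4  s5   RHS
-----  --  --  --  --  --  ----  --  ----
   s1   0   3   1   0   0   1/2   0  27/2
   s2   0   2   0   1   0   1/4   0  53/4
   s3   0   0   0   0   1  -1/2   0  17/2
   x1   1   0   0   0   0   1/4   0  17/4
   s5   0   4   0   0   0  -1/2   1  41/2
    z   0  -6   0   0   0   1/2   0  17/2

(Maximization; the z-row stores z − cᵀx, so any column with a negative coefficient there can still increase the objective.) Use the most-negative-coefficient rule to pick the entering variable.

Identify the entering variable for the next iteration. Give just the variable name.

x2

Objective-row coefficients: x1: 0, x2: -6, s1: 0, s2: 0, s3: 0, s4: 1/2, s5: 0.
The most negative is -6 in column x2, so x2 enters.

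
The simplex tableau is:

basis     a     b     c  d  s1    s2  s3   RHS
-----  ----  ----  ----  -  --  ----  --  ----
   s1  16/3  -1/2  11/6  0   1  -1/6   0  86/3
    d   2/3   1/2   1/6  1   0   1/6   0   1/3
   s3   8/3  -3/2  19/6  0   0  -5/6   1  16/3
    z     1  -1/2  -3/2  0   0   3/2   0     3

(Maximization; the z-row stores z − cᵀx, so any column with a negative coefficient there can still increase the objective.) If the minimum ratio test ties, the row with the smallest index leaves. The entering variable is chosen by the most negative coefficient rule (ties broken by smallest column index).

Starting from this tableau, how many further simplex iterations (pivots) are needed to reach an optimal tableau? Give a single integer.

pivot: c in, s3 out → z = 105/19
pivot: b in, d out → z = 62/11
No improving column remains; optimal.

2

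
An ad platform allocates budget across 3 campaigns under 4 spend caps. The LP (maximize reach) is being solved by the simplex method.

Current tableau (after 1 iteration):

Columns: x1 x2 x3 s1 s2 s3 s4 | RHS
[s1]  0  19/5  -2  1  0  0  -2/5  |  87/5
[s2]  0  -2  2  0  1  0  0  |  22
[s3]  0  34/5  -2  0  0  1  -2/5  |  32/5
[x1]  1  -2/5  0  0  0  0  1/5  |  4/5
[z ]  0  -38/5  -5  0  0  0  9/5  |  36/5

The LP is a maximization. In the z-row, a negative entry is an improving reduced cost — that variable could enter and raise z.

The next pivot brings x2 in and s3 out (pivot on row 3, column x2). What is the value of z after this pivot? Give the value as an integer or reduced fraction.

Minimum ratio for x2: (32/5)/(34/5) = 16/17.
z changes by −(z-row coeff of x2)·ratio = −(-38/5)·(16/17) = 608/85.
New z = 36/5 + (608/85) = 244/17.

244/17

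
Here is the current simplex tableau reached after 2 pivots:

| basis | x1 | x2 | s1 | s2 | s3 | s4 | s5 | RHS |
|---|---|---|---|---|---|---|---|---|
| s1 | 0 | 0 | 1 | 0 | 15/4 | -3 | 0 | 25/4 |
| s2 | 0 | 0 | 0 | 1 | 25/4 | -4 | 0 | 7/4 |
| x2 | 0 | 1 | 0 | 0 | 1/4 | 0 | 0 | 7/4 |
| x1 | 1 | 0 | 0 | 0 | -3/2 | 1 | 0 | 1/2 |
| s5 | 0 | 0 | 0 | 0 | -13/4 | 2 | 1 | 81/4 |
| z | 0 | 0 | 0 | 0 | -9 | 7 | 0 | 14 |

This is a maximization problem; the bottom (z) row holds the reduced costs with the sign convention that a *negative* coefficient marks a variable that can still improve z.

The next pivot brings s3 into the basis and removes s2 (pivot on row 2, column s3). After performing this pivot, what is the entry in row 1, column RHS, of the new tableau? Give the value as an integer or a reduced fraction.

Pivot element is row 2, column s3: 25/4.
Normalize row 2: new (row 2, RHS) = (7/4)/(25/4) = 7/25.
row 1 ← row 1 − (15/4)·(new row 2): 25/4 − (15/4)·(7/25) = 26/5.

26/5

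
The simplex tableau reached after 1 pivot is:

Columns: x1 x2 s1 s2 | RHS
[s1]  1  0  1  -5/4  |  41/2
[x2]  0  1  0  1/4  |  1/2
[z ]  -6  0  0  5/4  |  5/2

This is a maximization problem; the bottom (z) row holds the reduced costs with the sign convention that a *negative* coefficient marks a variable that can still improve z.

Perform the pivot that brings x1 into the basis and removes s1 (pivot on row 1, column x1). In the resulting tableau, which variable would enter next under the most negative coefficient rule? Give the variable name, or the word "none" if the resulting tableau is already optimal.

Pivot element 1. New z-row = old z-row − (-6)·(row 1/1).
Updated z-row coefficients: x1: 0, x2: 0, s1: 6, s2: -25/4.
The most negative is -25/4 in column s2, so s2 would enter next.

s2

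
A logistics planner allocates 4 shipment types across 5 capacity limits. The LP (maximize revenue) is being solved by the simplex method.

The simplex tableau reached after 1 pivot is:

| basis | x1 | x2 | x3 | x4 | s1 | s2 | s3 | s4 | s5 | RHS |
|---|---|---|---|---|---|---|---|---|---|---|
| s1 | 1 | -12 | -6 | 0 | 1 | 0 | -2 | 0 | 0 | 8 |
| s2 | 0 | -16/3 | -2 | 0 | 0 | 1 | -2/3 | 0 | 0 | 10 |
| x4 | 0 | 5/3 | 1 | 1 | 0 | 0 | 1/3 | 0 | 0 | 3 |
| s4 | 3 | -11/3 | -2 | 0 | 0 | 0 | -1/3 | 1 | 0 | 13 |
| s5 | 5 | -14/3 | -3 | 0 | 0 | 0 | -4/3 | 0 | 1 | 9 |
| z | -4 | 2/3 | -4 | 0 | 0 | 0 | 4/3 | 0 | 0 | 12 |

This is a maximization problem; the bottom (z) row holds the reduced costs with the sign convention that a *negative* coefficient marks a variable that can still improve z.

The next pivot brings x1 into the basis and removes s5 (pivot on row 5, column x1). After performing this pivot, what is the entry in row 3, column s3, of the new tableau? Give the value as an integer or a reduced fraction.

1/3

Pivot element is row 5, column x1: 5.
Normalize row 5: new (row 5, s3) = (-4/3)/5 = -4/15.
row 3 ← row 3 − 0·(new row 5): 1/3 − 0·(-4/15) = 1/3.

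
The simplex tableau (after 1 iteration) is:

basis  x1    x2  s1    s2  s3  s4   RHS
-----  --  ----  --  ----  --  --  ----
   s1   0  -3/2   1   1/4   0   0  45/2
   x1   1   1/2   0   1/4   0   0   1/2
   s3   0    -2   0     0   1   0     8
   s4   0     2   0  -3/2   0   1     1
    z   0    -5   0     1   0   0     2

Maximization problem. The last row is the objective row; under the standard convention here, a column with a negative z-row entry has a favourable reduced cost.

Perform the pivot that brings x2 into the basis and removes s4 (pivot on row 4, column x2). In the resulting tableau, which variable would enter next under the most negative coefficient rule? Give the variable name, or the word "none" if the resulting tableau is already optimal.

s2

Pivot element 2. New z-row = old z-row − (-5)·(row 4/2).
Updated z-row coefficients: x1: 0, x2: 0, s1: 0, s2: -11/4, s3: 0, s4: 5/2.
The most negative is -11/4 in column s2, so s2 would enter next.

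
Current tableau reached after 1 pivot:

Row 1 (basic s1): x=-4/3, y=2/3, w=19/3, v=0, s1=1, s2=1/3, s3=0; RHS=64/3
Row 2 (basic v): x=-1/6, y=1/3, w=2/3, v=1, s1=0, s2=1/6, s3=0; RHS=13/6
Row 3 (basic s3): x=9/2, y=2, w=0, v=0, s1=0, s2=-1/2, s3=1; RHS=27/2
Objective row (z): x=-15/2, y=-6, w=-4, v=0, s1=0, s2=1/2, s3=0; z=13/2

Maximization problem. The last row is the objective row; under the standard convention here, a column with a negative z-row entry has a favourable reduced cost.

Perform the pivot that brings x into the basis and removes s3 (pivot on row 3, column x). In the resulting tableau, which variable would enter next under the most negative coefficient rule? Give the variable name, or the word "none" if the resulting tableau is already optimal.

w

Pivot element 9/2. New z-row = old z-row − (-15/2)·(row 3/(9/2)).
Updated z-row coefficients: x: 0, y: -8/3, w: -4, v: 0, s1: 0, s2: -1/3, s3: 5/3.
The most negative is -4 in column w, so w would enter next.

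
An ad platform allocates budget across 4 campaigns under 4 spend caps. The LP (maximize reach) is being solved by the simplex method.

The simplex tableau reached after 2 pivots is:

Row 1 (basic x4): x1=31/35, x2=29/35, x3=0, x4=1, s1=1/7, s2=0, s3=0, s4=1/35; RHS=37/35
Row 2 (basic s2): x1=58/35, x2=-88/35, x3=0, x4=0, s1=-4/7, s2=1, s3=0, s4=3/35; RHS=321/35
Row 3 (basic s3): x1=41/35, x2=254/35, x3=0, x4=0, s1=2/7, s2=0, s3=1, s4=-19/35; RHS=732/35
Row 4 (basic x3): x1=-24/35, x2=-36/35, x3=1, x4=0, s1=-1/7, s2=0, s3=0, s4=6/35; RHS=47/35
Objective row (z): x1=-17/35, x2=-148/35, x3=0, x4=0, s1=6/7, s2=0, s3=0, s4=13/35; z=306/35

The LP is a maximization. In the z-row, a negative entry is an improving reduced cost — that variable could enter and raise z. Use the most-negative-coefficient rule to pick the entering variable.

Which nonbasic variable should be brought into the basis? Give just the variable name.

x2

Objective-row coefficients: x1: -17/35, x2: -148/35, x3: 0, x4: 0, s1: 6/7, s2: 0, s3: 0, s4: 13/35.
The most negative is -148/35 in column x2, so x2 enters.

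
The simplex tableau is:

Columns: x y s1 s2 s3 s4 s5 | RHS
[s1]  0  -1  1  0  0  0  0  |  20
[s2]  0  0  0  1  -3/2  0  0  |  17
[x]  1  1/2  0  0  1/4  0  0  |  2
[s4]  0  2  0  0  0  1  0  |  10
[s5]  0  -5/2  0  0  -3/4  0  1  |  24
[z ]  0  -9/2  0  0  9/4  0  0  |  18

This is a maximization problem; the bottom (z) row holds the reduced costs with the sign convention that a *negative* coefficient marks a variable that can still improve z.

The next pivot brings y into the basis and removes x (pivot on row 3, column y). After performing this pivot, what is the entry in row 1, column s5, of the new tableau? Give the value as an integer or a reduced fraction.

Pivot element is row 3, column y: 1/2.
Normalize row 3: new (row 3, s5) = 0/(1/2) = 0.
row 1 ← row 1 − (-1)·(new row 3): 0 − (-1)·0 = 0.

0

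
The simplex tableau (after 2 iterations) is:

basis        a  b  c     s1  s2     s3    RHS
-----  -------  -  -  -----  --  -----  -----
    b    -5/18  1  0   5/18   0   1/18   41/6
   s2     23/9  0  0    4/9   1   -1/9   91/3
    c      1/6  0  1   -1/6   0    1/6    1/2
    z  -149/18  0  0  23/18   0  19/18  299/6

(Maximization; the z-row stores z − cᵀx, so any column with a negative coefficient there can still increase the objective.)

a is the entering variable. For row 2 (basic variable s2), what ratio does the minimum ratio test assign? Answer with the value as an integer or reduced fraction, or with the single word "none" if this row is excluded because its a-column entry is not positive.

273/23

Ratio = RHS / (a entry) = (91/3) / (23/9) = 273/23.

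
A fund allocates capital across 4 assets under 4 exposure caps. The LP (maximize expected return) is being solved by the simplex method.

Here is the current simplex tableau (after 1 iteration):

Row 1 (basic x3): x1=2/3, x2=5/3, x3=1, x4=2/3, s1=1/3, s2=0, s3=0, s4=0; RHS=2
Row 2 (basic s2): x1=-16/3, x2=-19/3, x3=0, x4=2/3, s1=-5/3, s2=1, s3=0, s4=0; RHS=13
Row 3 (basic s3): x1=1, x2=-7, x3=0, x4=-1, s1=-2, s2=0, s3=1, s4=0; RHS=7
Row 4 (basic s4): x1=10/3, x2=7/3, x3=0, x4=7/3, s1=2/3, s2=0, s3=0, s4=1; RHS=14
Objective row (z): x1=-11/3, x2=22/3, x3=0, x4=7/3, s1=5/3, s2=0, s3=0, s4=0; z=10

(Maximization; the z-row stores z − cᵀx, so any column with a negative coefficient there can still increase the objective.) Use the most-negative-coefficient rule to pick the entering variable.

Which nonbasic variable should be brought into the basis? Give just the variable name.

x1

Objective-row coefficients: x1: -11/3, x2: 22/3, x3: 0, x4: 7/3, s1: 5/3, s2: 0, s3: 0, s4: 0.
The most negative is -11/3 in column x1, so x1 enters.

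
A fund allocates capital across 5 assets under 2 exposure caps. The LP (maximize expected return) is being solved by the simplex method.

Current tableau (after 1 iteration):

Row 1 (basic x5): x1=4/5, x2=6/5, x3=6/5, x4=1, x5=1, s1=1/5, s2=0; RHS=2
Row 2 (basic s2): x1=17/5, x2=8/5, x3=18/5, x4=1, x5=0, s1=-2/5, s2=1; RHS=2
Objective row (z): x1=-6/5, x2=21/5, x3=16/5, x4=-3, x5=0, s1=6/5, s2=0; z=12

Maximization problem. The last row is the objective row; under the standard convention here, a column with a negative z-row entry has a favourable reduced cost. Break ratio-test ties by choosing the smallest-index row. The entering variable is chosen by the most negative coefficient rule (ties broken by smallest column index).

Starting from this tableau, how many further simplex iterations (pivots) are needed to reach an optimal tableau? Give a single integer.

pivot: x4 in, x5 out → z = 18
No improving column remains; optimal.

1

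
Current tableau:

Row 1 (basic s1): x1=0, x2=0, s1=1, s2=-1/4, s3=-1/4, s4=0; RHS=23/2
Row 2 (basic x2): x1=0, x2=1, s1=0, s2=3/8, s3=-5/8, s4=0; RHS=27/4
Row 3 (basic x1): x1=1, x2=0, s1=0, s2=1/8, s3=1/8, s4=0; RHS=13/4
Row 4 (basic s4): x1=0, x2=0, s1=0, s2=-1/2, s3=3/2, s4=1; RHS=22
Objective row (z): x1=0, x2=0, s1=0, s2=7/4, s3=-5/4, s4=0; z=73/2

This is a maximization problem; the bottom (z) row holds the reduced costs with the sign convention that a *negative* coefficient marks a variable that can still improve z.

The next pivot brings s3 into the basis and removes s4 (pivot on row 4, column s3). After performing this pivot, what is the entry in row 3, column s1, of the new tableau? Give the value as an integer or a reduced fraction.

Pivot element is row 4, column s3: 3/2.
Normalize row 4: new (row 4, s1) = 0/(3/2) = 0.
row 3 ← row 3 − (1/8)·(new row 4): 0 − (1/8)·0 = 0.

0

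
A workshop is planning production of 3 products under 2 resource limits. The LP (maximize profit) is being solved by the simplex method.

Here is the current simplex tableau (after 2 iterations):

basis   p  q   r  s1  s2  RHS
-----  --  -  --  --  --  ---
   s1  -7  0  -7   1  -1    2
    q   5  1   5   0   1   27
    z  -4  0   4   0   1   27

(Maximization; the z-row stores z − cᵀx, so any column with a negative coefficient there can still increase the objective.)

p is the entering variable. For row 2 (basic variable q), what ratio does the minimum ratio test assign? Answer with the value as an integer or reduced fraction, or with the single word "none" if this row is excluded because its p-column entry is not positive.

27/5

Ratio = RHS / (p entry) = 27 / 5 = 27/5.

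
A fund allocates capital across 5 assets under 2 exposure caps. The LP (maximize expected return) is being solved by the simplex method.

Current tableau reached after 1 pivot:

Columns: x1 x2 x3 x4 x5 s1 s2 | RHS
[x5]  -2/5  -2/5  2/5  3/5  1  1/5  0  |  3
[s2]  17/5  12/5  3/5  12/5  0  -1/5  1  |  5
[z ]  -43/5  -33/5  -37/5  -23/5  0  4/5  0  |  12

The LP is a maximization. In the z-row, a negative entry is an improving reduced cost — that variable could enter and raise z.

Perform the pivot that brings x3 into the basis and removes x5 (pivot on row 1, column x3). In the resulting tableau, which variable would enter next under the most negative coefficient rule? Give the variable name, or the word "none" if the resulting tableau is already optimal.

x1

Pivot element 2/5. New z-row = old z-row − (-37/5)·(row 1/(2/5)).
Updated z-row coefficients: x1: -16, x2: -14, x3: 0, x4: 13/2, x5: 37/2, s1: 9/2, s2: 0.
The most negative is -16 in column x1, so x1 would enter next.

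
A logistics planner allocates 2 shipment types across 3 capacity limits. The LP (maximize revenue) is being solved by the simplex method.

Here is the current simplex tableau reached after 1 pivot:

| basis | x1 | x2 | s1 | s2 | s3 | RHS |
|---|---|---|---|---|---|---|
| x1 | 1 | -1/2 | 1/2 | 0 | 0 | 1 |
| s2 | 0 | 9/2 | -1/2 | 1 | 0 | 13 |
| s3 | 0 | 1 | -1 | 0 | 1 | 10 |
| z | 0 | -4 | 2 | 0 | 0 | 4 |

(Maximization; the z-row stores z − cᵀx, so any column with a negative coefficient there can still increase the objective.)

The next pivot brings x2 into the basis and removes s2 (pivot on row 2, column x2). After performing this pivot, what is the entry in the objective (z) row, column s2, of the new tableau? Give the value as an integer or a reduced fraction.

8/9

Pivot element is row 2, column x2: 9/2.
Normalize row 2: new (row 2, s2) = 1/(9/2) = 2/9.
z-row ← z-row − (-4)·(new row 2): 0 − (-4)·(2/9) = 8/9.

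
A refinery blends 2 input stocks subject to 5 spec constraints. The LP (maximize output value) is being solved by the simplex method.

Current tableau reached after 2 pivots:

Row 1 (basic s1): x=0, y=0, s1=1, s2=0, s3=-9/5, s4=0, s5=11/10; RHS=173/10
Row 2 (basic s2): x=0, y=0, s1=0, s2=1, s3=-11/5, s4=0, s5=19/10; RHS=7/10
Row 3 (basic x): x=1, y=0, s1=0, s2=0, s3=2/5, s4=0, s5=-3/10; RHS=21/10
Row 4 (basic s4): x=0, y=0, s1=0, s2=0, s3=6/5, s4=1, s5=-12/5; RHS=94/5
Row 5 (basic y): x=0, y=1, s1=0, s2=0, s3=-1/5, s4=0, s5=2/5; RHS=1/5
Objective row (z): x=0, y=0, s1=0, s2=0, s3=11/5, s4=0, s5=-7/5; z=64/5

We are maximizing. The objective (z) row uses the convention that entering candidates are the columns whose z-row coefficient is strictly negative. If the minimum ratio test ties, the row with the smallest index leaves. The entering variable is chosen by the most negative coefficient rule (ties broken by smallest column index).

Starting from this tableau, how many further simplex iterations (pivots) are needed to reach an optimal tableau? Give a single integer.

1

pivot: s5 in, s2 out → z = 253/19
No improving column remains; optimal.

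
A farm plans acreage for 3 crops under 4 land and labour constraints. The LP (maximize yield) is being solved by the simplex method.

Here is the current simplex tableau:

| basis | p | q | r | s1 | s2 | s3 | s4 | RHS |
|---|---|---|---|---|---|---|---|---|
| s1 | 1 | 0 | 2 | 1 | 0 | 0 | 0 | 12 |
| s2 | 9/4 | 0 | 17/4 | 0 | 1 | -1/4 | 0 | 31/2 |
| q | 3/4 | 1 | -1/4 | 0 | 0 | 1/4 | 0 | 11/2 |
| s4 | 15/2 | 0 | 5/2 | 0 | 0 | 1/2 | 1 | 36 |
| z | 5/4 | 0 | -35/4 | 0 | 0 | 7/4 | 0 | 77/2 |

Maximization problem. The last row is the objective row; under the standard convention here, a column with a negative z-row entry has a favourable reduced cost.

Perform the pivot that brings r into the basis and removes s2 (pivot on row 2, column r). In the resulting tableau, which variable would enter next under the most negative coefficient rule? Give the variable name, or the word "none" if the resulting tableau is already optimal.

none

Pivot element 17/4. New z-row = old z-row − (-35/4)·(row 2/(17/4)).
Updated z-row coefficients: p: 100/17, q: 0, r: 0, s1: 0, s2: 35/17, s3: 21/17, s4: 0.
No coefficient is strictly negative; the tableau after this pivot is optimal.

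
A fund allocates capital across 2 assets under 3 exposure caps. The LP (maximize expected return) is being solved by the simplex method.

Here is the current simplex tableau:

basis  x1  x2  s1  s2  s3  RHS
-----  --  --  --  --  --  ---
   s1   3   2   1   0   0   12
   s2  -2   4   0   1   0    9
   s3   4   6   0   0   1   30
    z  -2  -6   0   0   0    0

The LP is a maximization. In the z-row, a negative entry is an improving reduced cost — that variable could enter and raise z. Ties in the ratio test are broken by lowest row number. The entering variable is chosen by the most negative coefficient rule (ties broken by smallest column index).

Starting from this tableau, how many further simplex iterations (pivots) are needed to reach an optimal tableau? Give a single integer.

2

pivot: x2 in, s2 out → z = 27/2
pivot: x1 in, s1 out → z = 183/8
No improving column remains; optimal.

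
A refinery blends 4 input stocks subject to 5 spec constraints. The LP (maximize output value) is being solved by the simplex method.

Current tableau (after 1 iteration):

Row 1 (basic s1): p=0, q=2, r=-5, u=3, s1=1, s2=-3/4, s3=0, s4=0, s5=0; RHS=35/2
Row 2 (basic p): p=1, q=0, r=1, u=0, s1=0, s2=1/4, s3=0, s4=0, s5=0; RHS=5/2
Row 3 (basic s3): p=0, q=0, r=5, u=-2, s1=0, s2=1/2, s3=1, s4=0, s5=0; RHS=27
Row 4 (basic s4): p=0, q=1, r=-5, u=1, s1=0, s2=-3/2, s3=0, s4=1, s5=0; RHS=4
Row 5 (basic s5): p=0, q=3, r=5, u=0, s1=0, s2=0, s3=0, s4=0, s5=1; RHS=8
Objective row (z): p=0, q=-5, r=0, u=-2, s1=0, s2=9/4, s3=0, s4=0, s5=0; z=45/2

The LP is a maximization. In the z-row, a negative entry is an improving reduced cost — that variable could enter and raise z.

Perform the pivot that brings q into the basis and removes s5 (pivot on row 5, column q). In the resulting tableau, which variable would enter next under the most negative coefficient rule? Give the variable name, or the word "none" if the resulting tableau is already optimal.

Pivot element 3. New z-row = old z-row − (-5)·(row 5/3).
Updated z-row coefficients: p: 0, q: 0, r: 25/3, u: -2, s1: 0, s2: 9/4, s3: 0, s4: 0, s5: 5/3.
The most negative is -2 in column u, so u would enter next.

u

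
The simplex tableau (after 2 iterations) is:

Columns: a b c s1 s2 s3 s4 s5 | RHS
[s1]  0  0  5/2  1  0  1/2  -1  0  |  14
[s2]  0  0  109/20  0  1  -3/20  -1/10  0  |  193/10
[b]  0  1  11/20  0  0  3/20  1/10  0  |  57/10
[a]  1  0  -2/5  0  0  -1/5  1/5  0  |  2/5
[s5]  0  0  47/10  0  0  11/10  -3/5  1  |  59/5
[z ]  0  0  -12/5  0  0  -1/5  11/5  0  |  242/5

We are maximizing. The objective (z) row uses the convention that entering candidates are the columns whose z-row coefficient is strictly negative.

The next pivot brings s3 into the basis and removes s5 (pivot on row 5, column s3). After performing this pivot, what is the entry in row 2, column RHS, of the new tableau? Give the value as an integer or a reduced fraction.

230/11

Pivot element is row 5, column s3: 11/10.
Normalize row 5: new (row 5, RHS) = (59/5)/(11/10) = 118/11.
row 2 ← row 2 − (-3/20)·(new row 5): 193/10 − (-3/20)·(118/11) = 230/11.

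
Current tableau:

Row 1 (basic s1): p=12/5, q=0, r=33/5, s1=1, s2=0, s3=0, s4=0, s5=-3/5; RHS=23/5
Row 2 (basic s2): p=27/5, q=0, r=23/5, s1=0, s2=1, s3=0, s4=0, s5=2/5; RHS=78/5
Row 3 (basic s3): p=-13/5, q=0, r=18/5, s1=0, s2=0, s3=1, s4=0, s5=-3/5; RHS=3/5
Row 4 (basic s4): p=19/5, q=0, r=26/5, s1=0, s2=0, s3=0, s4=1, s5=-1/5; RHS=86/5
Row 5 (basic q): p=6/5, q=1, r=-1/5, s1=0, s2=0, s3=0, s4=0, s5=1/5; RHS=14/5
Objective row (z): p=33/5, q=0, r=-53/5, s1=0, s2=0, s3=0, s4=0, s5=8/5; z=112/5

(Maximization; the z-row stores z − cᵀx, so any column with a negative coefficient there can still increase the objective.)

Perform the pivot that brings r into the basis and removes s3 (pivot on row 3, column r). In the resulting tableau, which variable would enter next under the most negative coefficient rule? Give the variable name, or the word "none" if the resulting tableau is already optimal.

Pivot element 18/5. New z-row = old z-row − (-53/5)·(row 3/(18/5)).
Updated z-row coefficients: p: -19/18, q: 0, r: 0, s1: 0, s2: 0, s3: 53/18, s4: 0, s5: -1/6.
The most negative is -19/18 in column p, so p would enter next.

p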